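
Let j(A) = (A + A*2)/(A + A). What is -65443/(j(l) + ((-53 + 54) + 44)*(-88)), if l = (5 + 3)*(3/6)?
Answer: 18698/1131 ≈ 16.532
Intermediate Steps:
l = 4 (l = 8*(3*(⅙)) = 8*(½) = 4)
j(A) = 3/2 (j(A) = (A + 2*A)/((2*A)) = (3*A)*(1/(2*A)) = 3/2)
-65443/(j(l) + ((-53 + 54) + 44)*(-88)) = -65443/(3/2 + ((-53 + 54) + 44)*(-88)) = -65443/(3/2 + (1 + 44)*(-88)) = -65443/(3/2 + 45*(-88)) = -65443/(3/2 - 3960) = -65443/(-7917/2) = -65443*(-2/7917) = 18698/1131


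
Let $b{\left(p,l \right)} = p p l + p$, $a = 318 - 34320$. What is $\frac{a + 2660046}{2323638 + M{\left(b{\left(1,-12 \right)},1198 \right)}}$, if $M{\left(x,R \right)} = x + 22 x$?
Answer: $\frac{2626044}{2323385} \approx 1.1303$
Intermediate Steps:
$a = -34002$ ($a = 318 - 34320 = -34002$)
$b{\left(p,l \right)} = p + l p^{2}$ ($b{\left(p,l \right)} = p^{2} l + p = l p^{2} + p = p + l p^{2}$)
$M{\left(x,R \right)} = 23 x$
$\frac{a + 2660046}{2323638 + M{\left(b{\left(1,-12 \right)},1198 \right)}} = \frac{-34002 + 2660046}{2323638 + 23 \cdot 1 \left(1 - 12\right)} = \frac{2626044}{2323638 + 23 \cdot 1 \left(1 - 12\right)} = \frac{2626044}{2323638 + 23 \cdot 1 \left(-11\right)} = \frac{2626044}{2323638 + 23 \left(-11\right)} = \frac{2626044}{2323638 - 253} = \frac{2626044}{2323385}$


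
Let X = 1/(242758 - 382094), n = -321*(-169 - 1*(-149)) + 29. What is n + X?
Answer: 898577863/139336 ≈ 6449.0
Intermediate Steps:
n = 6449 (n = -321*(-169 + 149) + 29 = -321*(-20) + 29 = 6420 + 29 = 6449)
X = -1/139336 (X = 1/(-139336) = -1/139336 ≈ -7.1769e-6)
n + X = 6449 - 1/139336 = 898577863/139336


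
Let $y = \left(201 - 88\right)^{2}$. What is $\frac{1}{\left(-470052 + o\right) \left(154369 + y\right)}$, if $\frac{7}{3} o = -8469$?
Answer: $- \frac{7}{554191333398} \approx -1.2631 \cdot 10^{-11}$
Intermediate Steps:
$o = - \frac{25407}{7}$ ($o = \frac{3}{7} \left(-8469\right) = - \frac{25407}{7} \approx -3629.6$)
$y = 12769$ ($y = 113^{2} = 12769$)
$\frac{1}{\left(-470052 + o\right) \left(154369 + y\right)} = \frac{1}{\left(-470052 - \frac{25407}{7}\right) \left(154369 + 12769\right)} = \frac{1}{\left(- \frac{3315771}{7}\right) 167138} = \frac{1}{- \frac{554191333398}{7}} = - \frac{7}{554191333398}$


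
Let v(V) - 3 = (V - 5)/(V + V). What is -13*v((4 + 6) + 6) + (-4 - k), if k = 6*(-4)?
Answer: -751/32 ≈ -23.469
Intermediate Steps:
k = -24
v(V) = 3 + (-5 + V)/(2*V) (v(V) = 3 + (V - 5)/(V + V) = 3 + (-5 + V)/((2*V)) = 3 + (-5 + V)*(1/(2*V)) = 3 + (-5 + V)/(2*V))
-13*v((4 + 6) + 6) + (-4 - k) = -13*(-5 + 7*((4 + 6) + 6))/(2*((4 + 6) + 6)) + (-4 - 1*(-24)) = -13*(-5 + 7*(10 + 6))/(2*(10 + 6)) + (-4 + 24) = -13*(-5 + 7*16)/(2*16) + 20 = -13*(-5 + 112)/(2*16) + 20 = -13*107/(2*16) + 20 = -13*107/32 + 20 = -1391/32 + 20 = -751/32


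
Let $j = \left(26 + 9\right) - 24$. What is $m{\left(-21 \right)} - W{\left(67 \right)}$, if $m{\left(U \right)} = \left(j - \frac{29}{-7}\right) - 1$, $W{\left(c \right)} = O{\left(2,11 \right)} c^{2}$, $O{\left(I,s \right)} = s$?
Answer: $- \frac{345554}{7} \approx -49365.0$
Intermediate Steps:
$W{\left(c \right)} = 11 c^{2}$
$j = 11$ ($j = 35 - 24 = 11$)
$m{\left(U \right)} = \frac{99}{7}$ ($m{\left(U \right)} = \left(11 - \frac{29}{-7}\right) - 1 = \left(11 - - \frac{29}{7}\right) - 1 = \left(11 + \frac{29}{7}\right) - 1 = \frac{106}{7} - 1 = \frac{99}{7}$)
$m{\left(-21 \right)} - W{\left(67 \right)} = \frac{99}{7} - 11 \cdot 67^{2} = \frac{99}{7} - 11 \cdot 4489 = \frac{99}{7} - 49379 = - \frac{345554}{7}$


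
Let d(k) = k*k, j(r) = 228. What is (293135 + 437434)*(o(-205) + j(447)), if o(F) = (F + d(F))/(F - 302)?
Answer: 17966152848/169 ≈ 1.0631e+8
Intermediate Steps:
d(k) = k²
o(F) = (F + F²)/(-302 + F) (o(F) = (F + F²)/(F - 302) = (F + F²)/(-302 + F))
(293135 + 437434)*(o(-205) + j(447)) = (293135 + 437434)*(-205*(1 - 205)/(-302 - 205) + 228) = 730569*(-205*(-204)/(-507) + 228) = 730569*(-205*(-1/507)*(-204) + 228) = 730569*(-13940/169 + 228) = 730569*(24592/169) = 17966152848/169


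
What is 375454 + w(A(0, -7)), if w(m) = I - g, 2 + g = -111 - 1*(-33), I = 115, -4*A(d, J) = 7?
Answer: 375649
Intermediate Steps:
A(d, J) = -7/4 (A(d, J) = -1/4*7 = -7/4)
g = -80 (g = -2 + (-111 - 1*(-33)) = -2 + (-111 + 33) = -2 - 78 = -80)
w(m) = 195 (w(m) = 115 - 1*(-80) = 115 + 80 = 195)
375454 + w(A(0, -7)) = 375454 + 195 = 375649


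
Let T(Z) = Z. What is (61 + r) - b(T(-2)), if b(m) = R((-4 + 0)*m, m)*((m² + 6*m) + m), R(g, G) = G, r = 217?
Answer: 258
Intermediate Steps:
b(m) = m*(m² + 7*m) (b(m) = m*((m² + 6*m) + m) = m*(m² + 7*m))
(61 + r) - b(T(-2)) = (61 + 217) - (-2)²*(7 - 2) = 278 - 4*5 = 278 - 1*20 = 278 - 20 = 258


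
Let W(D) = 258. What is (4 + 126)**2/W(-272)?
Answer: 8450/129 ≈ 65.504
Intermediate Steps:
(4 + 126)**2/W(-272) = (4 + 126)**2/258 = 130**2*(1/258) = 16900*(1/258) = 8450/129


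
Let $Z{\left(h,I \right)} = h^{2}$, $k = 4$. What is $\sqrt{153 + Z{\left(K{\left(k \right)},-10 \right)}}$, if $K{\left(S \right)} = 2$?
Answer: $\sqrt{157} \approx 12.53$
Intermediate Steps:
$\sqrt{153 + Z{\left(K{\left(k \right)},-10 \right)}} = \sqrt{153 + 2^{2}} = \sqrt{153 + 4} = \sqrt{157}$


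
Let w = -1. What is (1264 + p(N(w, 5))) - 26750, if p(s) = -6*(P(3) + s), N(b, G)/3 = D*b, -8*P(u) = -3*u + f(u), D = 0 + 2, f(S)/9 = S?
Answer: -50873/2 ≈ -25437.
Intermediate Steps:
f(S) = 9*S
D = 2
P(u) = -3*u/4 (P(u) = -(-3*u + 9*u)/8 = -3*u/4)
N(b, G) = 6*b (N(b, G) = 3*(2*b) = 6*b)
p(s) = 27/2 - 6*s (p(s) = -6*(-¾*3 + s) = -6*(-9/4 + s) = 27/2 - 6*s)
(1264 + p(N(w, 5))) - 26750 = (1264 + (27/2 - 36*(-1))) - 26750 = (1264 + (27/2 - 6*(-6))) - 26750 = (1264 + (27/2 + 36)) - 26750 = (1264 + 99/2) - 26750 = 2627/2 - 26750 = -50873/2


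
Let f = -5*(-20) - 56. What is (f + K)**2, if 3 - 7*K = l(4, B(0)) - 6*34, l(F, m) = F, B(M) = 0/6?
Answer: 5329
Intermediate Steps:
B(M) = 0 (B(M) = 0*(1/6) = 0)
f = 44 (f = 100 - 56 = 44)
K = 29 (K = 3/7 - (4 - 6*34)/7 = 3/7 - (4 - 1*204)/7 = 3/7 - (4 - 204)/7 = 3/7 - 1/7*(-200) = 3/7 + 200/7 = 29)
(f + K)**2 = (44 + 29)**2 = 73**2 = 5329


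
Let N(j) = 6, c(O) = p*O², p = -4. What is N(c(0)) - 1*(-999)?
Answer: 1005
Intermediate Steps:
c(O) = -4*O²
N(c(0)) - 1*(-999) = 6 - 1*(-999) = 6 + 999 = 1005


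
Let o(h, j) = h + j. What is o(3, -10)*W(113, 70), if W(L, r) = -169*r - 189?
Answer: 84133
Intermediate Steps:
W(L, r) = -189 - 169*r
o(3, -10)*W(113, 70) = (3 - 10)*(-189 - 169*70) = -7*(-189 - 11830) = -7*(-12019) = 84133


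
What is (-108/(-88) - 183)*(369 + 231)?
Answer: -1199700/11 ≈ -1.0906e+5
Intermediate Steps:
(-108/(-88) - 183)*(369 + 231) = (-108*(-1/88) - 183)*600 = (27/22 - 183)*600 = -3999/22*600 = -1199700/11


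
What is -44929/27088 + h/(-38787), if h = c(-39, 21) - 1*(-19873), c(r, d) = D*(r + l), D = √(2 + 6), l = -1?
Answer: -325854421/150094608 + 80*√2/38787 ≈ -2.1681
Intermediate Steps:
D = 2*√2 (D = √8 = 2*√2 ≈ 2.8284)
c(r, d) = 2*√2*(-1 + r) (c(r, d) = (2*√2)*(r - 1) = (2*√2)*(-1 + r) = 2*√2*(-1 + r))
h = 19873 - 80*√2 (h = 2*√2*(-1 - 39) - 1*(-19873) = 2*√2*(-40) + 19873 = -80*√2 + 19873 = 19873 - 80*√2 ≈ 19760.)
-44929/27088 + h/(-38787) = -44929/27088 + (19873 - 80*√2)/(-38787) = -44929*1/27088 + (19873 - 80*√2)*(-1/38787) = -44929/27088 + (-2839/5541 + 80*√2/38787) = -325854421/150094608 + 80*√2/38787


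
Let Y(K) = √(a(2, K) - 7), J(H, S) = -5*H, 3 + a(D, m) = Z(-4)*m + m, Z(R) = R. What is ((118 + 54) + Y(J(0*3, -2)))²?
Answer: (172 + I*√10)² ≈ 29574.0 + 1087.8*I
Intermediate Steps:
a(D, m) = -3 - 3*m (a(D, m) = -3 + (-4*m + m) = -3 - 3*m)
Y(K) = √(-10 - 3*K) (Y(K) = √((-3 - 3*K) - 7) = √(-10 - 3*K))
((118 + 54) + Y(J(0*3, -2)))² = ((118 + 54) + √(-10 - (-15)*0*3))² = (172 + √(-10 - (-15)*0))² = (172 + √(-10 - 3*0))² = (172 + √(-10 + 0))² = (172 + √(-10))² = (172 + I*√10)²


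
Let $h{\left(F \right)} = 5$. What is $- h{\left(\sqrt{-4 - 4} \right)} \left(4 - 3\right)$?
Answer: $-5$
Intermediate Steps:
$- h{\left(\sqrt{-4 - 4} \right)} \left(4 - 3\right) = - 5 \left(4 - 3\right) = - 5 \cdot 1 = \left(-1\right) 5 = -5$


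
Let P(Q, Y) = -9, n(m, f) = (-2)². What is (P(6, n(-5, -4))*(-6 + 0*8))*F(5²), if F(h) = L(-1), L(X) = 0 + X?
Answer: -54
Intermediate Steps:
n(m, f) = 4
L(X) = X
F(h) = -1
(P(6, n(-5, -4))*(-6 + 0*8))*F(5²) = -9*(-6 + 0*8)*(-1) = -9*(-6 + 0)*(-1) = -9*(-6)*(-1) = 54*(-1) = -54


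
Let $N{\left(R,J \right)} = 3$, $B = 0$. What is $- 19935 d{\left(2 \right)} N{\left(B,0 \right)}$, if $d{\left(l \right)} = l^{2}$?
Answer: $-239220$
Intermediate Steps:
$- 19935 d{\left(2 \right)} N{\left(B,0 \right)} = - 19935 \cdot 2^{2} \cdot 3 = - 19935 \cdot 4 \cdot 3 = \left(-19935\right) 12 = -239220$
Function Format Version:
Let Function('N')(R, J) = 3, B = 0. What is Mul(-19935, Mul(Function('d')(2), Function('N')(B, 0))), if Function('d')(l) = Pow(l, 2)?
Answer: -239220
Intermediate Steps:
Mul(-19935, Mul(Function('d')(2), Function('N')(B, 0))) = Mul(-19935, Mul(Pow(2, 2), 3)) = Mul(-19935, Mul(4, 3)) = Mul(-19935, 12) = -239220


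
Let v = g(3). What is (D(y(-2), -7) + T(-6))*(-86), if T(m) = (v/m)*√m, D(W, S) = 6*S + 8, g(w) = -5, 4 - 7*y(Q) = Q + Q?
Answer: 2924 - 215*I*√6/3 ≈ 2924.0 - 175.55*I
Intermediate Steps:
y(Q) = 4/7 - 2*Q/7 (y(Q) = 4/7 - (Q + Q)/7 = 4/7 - 2*Q/7)
v = -5
D(W, S) = 8 + 6*S
T(m) = -5/√m (T(m) = (-5/m)*√m = -5/√m)
(D(y(-2), -7) + T(-6))*(-86) = ((8 + 6*(-7)) - (-5)*I*√6/6)*(-86) = ((8 - 42) - (-5)*I*√6/6)*(-86) = (-34 + 5*I*√6/6)*(-86) = 2924 - 215*I*√6/3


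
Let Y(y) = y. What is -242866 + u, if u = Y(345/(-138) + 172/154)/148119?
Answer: -1846617544843/7603442 ≈ -2.4287e+5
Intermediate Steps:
u = -71/7603442 (u = (345/(-138) + 172/154)/148119 = (345*(-1/138) + 172*(1/154))*(1/148119) = (-5/2 + 86/77)*(1/148119) = -213/154*1/148119 = -71/7603442 ≈ -9.3379e-6)
-242866 + u = -242866 - 71/7603442 = -1846617544843/7603442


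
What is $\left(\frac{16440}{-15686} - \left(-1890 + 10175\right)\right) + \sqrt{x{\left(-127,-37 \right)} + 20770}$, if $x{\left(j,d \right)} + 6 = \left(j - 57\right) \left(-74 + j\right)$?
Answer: $- \frac{64987475}{7843} + 2 \sqrt{14437} \approx -8045.7$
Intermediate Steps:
$x{\left(j,d \right)} = -6 + \left(-74 + j\right) \left(-57 + j\right)$ ($x{\left(j,d \right)} = -6 + \left(j - 57\right) \left(-74 + j\right) = -6 + \left(-57 + j\right) \left(-74 + j\right) = -6 + \left(-74 + j\right) \left(-57 + j\right)$)
$\left(\frac{16440}{-15686} - \left(-1890 + 10175\right)\right) + \sqrt{x{\left(-127,-37 \right)} + 20770} = \left(\frac{16440}{-15686} - \left(-1890 + 10175\right)\right) + \sqrt{\left(4212 + \left(-127\right)^{2} - -16637\right) + 20770} = \left(16440 \left(- \frac{1}{15686}\right) - 8285\right) + \sqrt{\left(4212 + 16129 + 16637\right) + 20770} = \left(- \frac{8220}{7843} - 8285\right) + \sqrt{36978 + 20770} = - \frac{64987475}{7843} + \sqrt{57748} = - \frac{64987475}{7843} + 2 \sqrt{14437}$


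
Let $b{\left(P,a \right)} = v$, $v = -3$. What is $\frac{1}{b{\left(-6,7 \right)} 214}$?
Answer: $- \frac{1}{642} \approx -0.0015576$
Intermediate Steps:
$b{\left(P,a \right)} = -3$
$\frac{1}{b{\left(-6,7 \right)} 214} = \frac{1}{\left(-3\right) 214} = \frac{1}{-642} = - \frac{1}{642}$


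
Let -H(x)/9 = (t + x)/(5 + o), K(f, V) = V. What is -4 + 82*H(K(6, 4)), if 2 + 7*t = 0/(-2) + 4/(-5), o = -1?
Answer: -3341/5 ≈ -668.20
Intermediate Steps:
t = -⅖ (t = -2/7 + (0/(-2) + 4/(-5))/7 = -2/7 + (0*(-½) + 4*(-⅕))/7 = -2/7 + (0 - ⅘)/7 = -2/7 + (⅐)*(-⅘) = -2/7 - 4/35 = -⅖ ≈ -0.40000)
H(x) = 9/10 - 9*x/4 (H(x) = -9*(-⅖ + x)/(5 - 1) = -9*(-⅖ + x)/4 = -9*(-⅒ + x/4) = 9/10 - 9*x/4)
-4 + 82*H(K(6, 4)) = -4 + 82*(9/10 - 9/4*4) = -4 + 82*(9/10 - 9) = -4 + 82*(-81/10) = -4 - 3321/5 = -3341/5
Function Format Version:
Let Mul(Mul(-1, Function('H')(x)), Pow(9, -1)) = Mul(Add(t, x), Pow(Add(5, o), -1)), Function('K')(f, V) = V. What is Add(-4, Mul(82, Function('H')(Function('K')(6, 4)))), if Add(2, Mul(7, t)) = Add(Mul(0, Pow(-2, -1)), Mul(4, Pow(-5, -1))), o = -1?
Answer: Rational(-3341, 5) ≈ -668.20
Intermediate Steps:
t = Rational(-2, 5) (t = Add(Rational(-2, 7), Mul(Rational(1, 7), Add(Mul(0, Pow(-2, -1)), Mul(4, Pow(-5, -1))))) = Add(Rational(-2, 7), Mul(Rational(1, 7), Add(Mul(0, Rational(-1, 2)), Mul(4, Rational(-1, 5))))) = Add(Rational(-2, 7), Mul(Rational(1, 7), Add(0, Rational(-4, 5)))) = Add(Rational(-2, 7), Mul(Rational(1, 7), Rational(-4, 5))) = Add(Rational(-2, 7), Rational(-4, 35)) = Rational(-2, 5) ≈ -0.40000)
Function('H')(x) = Add(Rational(9, 10), Mul(Rational(-9, 4), x)) (Function('H')(x) = Mul(-9, Mul(Add(Rational(-2, 5), x), Pow(Add(5, -1), -1))) = Mul(-9, Mul(Add(Rational(-2, 5), x), Pow(4, -1))) = Mul(-9, Mul(Add(Rational(-2, 5), x), Rational(1, 4))) = Mul(-9, Add(Rational(-1, 10), Mul(Rational(1, 4), x))) = Add(Rational(9, 10), Mul(Rational(-9, 4), x)))
Add(-4, Mul(82, Function('H')(Function('K')(6, 4)))) = Add(-4, Mul(82, Add(Rational(9, 10), Mul(Rational(-9, 4), 4)))) = Add(-4, Mul(82, Add(Rational(9, 10), -9))) = Add(-4, Mul(82, Rational(-81, 10))) = Add(-4, Rational(-3321, 5)) = Rational(-3341, 5)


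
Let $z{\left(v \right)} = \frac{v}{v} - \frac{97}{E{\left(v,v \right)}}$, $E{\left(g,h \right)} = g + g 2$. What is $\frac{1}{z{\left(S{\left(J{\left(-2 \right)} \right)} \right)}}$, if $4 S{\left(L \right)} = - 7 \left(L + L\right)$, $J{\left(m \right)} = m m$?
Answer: $\frac{42}{139} \approx 0.30216$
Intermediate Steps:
$J{\left(m \right)} = m^{2}$
$S{\left(L \right)} = - \frac{7 L}{2}$ ($S{\left(L \right)} = \frac{\left(-7\right) \left(L + L\right)}{4} = \frac{\left(-7\right) 2 L}{4} = \frac{\left(-14\right) L}{4} = - \frac{7 L}{2}$)
$E{\left(g,h \right)} = 3 g$ ($E{\left(g,h \right)} = g + 2 g = 3 g$)
$z{\left(v \right)} = 1 - \frac{97}{3 v}$ ($z{\left(v \right)} = \frac{v}{v} - \frac{97}{3 v} = 1 - 97 \frac{1}{3 v} = 1 - \frac{97}{3 v}$)
$\frac{1}{z{\left(S{\left(J{\left(-2 \right)} \right)} \right)}} = \frac{1}{\frac{1}{\left(- \frac{7}{2}\right) \left(-2\right)^{2}} \left(- \frac{97}{3} - \frac{7 \left(-2\right)^{2}}{2}\right)} = \frac{1}{\frac{1}{\left(- \frac{7}{2}\right) 4} \left(- \frac{97}{3} - 14\right)} = \frac{1}{\frac{1}{-14} \left(- \frac{97}{3} - 14\right)} = \frac{1}{\left(- \frac{1}{14}\right) \left(- \frac{139}{3}\right)} = \frac{1}{\frac{139}{42}} = \frac{42}{139}$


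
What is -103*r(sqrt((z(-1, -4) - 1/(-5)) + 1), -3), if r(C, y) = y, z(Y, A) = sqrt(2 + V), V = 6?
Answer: 309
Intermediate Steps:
z(Y, A) = 2*sqrt(2) (z(Y, A) = sqrt(2 + 6) = sqrt(8) = 2*sqrt(2))
-103*r(sqrt((z(-1, -4) - 1/(-5)) + 1), -3) = -103*(-3) = 309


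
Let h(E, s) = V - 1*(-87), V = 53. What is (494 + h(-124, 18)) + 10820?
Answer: 11454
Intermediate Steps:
h(E, s) = 140 (h(E, s) = 53 - 1*(-87) = 53 + 87 = 140)
(494 + h(-124, 18)) + 10820 = (494 + 140) + 10820 = 634 + 10820 = 11454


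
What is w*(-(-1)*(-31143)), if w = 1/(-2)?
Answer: 31143/2 ≈ 15572.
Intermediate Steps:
w = -½ ≈ -0.50000
w*(-(-1)*(-31143)) = -(-1)*(-1*(-31143))/2 = -(-1)*31143/2 = -½*(-31143) = 31143/2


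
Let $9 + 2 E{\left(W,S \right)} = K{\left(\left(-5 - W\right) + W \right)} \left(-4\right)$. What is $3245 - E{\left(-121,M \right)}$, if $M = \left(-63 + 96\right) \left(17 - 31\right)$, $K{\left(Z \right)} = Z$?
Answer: $\frac{6479}{2} \approx 3239.5$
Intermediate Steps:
$M = -462$ ($M = 33 \left(-14\right) = -462$)
$E{\left(W,S \right)} = \frac{11}{2}$ ($E{\left(W,S \right)} = - \frac{9}{2} + \frac{\left(\left(-5 - W\right) + W\right) \left(-4\right)}{2} = - \frac{9}{2} + \frac{\left(-5\right) \left(-4\right)}{2} = - \frac{9}{2} + \frac{1}{2} \cdot 20 = - \frac{9}{2} + 10 = \frac{11}{2}$)
$3245 - E{\left(-121,M \right)} = 3245 - \frac{11}{2} = \frac{6479}{2}$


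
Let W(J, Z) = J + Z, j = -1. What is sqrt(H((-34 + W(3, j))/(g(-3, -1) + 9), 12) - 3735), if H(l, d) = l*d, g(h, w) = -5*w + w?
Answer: I*sqrt(636207)/13 ≈ 61.356*I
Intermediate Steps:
g(h, w) = -4*w
H(l, d) = d*l
sqrt(H((-34 + W(3, j))/(g(-3, -1) + 9), 12) - 3735) = sqrt(12*((-34 + (3 - 1))/(-4*(-1) + 9)) - 3735) = sqrt(12*((-34 + 2)/(4 + 9)) - 3735) = sqrt(12*(-32/13) - 3735) = sqrt(-384/13 - 3735) = sqrt(-48939/13) = I*sqrt(636207)/13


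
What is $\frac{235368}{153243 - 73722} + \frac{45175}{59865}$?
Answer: $\frac{90680341}{24412947} \approx 3.7144$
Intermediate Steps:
$\frac{235368}{153243 - 73722} + \frac{45175}{59865} = \frac{235368}{79521} + 45175 \cdot \frac{1}{59865} = 235368 \cdot \frac{1}{79521} + \frac{695}{921} = \frac{78456}{26507} + \frac{695}{921} = \frac{90680341}{24412947}$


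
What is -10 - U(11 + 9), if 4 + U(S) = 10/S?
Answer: -13/2 ≈ -6.5000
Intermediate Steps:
U(S) = -4 + 10/S
-10 - U(11 + 9) = -10 - (-4 + 10/(11 + 9)) = -10 - (-4 + 10/20) = -10 - (-4 + 10*(1/20)) = -10 - (-4 + ½) = -10 - 1*(-7/2) = -10 + 7/2 = -13/2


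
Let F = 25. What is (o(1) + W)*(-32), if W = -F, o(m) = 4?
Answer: 672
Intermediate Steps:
W = -25 (W = -1*25 = -25)
(o(1) + W)*(-32) = (4 - 25)*(-32) = -21*(-32) = 672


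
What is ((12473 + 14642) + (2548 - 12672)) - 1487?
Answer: 15504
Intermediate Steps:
((12473 + 14642) + (2548 - 12672)) - 1487 = (27115 - 10124) - 1487 = 16991 - 1487 = 15504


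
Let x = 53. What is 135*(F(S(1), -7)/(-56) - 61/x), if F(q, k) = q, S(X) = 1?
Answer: -468315/2968 ≈ -157.79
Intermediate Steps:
135*(F(S(1), -7)/(-56) - 61/x) = 135*(1/(-56) - 61/53) = 135*(1*(-1/56) - 61*1/53) = 135*(-1/56 - 61/53) = 135*(-3469/2968) = -468315/2968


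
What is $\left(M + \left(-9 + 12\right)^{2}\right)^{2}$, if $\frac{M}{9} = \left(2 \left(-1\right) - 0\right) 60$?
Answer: $1147041$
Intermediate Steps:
$M = -1080$ ($M = 9 \left(2 \left(-1\right) - 0\right) 60 = 9 \left(-2 + 0\right) 60 = 9 \left(\left(-2\right) 60\right) = 9 \left(-120\right) = -1080$)
$\left(M + \left(-9 + 12\right)^{2}\right)^{2} = \left(-1080 + \left(-9 + 12\right)^{2}\right)^{2} = \left(-1080 + 3^{2}\right)^{2} = \left(-1080 + 9\right)^{2} = \left(-1071\right)^{2} = 1147041$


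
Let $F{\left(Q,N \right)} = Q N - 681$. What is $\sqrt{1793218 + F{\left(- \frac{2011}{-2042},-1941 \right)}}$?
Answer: $\frac{\sqrt{7466485608526}}{2042} \approx 1338.1$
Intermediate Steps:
$F{\left(Q,N \right)} = -681 + N Q$ ($F{\left(Q,N \right)} = N Q - 681 = -681 + N Q$)
$\sqrt{1793218 + F{\left(- \frac{2011}{-2042},-1941 \right)}} = \sqrt{1793218 - \left(681 + 1941 \left(- \frac{2011}{-2042}\right)\right)} = \sqrt{1793218 - \left(681 + 1941 \left(\left(-2011\right) \left(- \frac{1}{2042}\right)\right)\right)} = \sqrt{1793218 - \frac{5293953}{2042}} = \sqrt{\frac{3656457203}{2042}} = \frac{\sqrt{7466485608526}}{2042}$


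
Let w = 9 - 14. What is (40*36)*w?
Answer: -7200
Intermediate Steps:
w = -5
(40*36)*w = (40*36)*(-5) = 1440*(-5) = -7200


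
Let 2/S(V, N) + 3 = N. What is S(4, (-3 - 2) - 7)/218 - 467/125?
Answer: -152734/40875 ≈ -3.7366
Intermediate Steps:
S(V, N) = 2/(-3 + N)
S(4, (-3 - 2) - 7)/218 - 467/125 = (2/(-3 + ((-3 - 2) - 7)))/218 - 467/125 = (2/(-3 + (-5 - 7)))*(1/218) - 467*1/125 = (2/(-3 - 12))*(1/218) - 467/125 = (2/(-15))*(1/218) - 467/125 = (2*(-1/15))*(1/218) - 467/125 = -2/15*1/218 - 467/125 = -1/1635 - 467/125 = -152734/40875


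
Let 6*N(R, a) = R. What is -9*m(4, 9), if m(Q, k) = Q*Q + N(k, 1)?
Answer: -315/2 ≈ -157.50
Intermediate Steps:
N(R, a) = R/6
m(Q, k) = Q² + k/6 (m(Q, k) = Q*Q + k/6 = Q² + k/6)
-9*m(4, 9) = -9*(4² + (⅙)*9) = -9*(16 + 3/2) = -9*35/2 = -315/2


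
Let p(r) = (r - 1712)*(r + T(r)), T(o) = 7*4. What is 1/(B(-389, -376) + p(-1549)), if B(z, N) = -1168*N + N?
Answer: 1/5398773 ≈ 1.8523e-7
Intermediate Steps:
T(o) = 28
B(z, N) = -1167*N
p(r) = (-1712 + r)*(28 + r) (p(r) = (r - 1712)*(r + 28) = (-1712 + r)*(28 + r))
1/(B(-389, -376) + p(-1549)) = 1/(-1167*(-376) + (-47936 + (-1549)² - 1684*(-1549))) = 1/(438792 + (-47936 + 2399401 + 2608516)) = 1/(438792 + 4959981) = 1/5398773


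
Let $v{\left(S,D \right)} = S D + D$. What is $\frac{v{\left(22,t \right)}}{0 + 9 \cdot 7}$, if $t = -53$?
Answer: $- \frac{1219}{63} \approx -19.349$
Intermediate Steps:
$v{\left(S,D \right)} = D + D S$ ($v{\left(S,D \right)} = D S + D = D + D S$)
$\frac{v{\left(22,t \right)}}{0 + 9 \cdot 7} = \frac{\left(-53\right) \left(1 + 22\right)}{0 + 9 \cdot 7} = \frac{\left(-53\right) 23}{0 + 63} = - \frac{1219}{63}$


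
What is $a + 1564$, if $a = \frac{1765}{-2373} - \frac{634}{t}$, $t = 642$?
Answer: $\frac{132225734}{84637} \approx 1562.3$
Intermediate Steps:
$a = - \frac{146534}{84637}$ ($a = \frac{1765}{-2373} - \frac{634}{642} = 1765 \left(- \frac{1}{2373}\right) - \frac{317}{321} = - \frac{1765}{2373} - \frac{317}{321} = - \frac{146534}{84637} \approx -1.7313$)
$a + 1564 = - \frac{146534}{84637} + 1564 = \frac{132225734}{84637}$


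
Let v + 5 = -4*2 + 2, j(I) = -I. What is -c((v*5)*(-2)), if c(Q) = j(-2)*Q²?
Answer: -24200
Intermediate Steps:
v = -11 (v = -5 + (-4*2 + 2) = -5 + (-8 + 2) = -5 - 6 = -11)
c(Q) = 2*Q² (c(Q) = (-1*(-2))*Q² = 2*Q²)
-c((v*5)*(-2)) = -2*(-11*5*(-2))² = -2*(-55*(-2))² = -2*110² = -2*12100 = -1*24200 = -24200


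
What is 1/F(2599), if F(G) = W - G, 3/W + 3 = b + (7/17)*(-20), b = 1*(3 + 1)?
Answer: -41/106576 ≈ -0.00038470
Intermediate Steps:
b = 4 (b = 1*4 = 4)
W = -17/41 (W = 3/(-3 + (4 + (7/17)*(-20))) = 3/(-3 + (4 - 140/17)) = 3/(-3 - 72/17) = 3/(-123/17) = 3*(-17/123) = -17/41 ≈ -0.41463)
F(G) = -17/41 - G
1/F(2599) = 1/(-17/41 - 1*2599) = 1/(-17/41 - 2599) = 1/(-106576/41) = -41/106576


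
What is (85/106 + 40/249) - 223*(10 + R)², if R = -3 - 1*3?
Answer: -94148387/26394 ≈ -3567.0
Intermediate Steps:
R = -6 (R = -3 - 3 = -6)
(85/106 + 40/249) - 223*(10 + R)² = (85/106 + 40/249) - 223*(10 - 6)² = (85*(1/106) + 40*(1/249)) - 223*4² = (85/106 + 40/249) - 223*16 = 25405/26394 - 3568 = -94148387/26394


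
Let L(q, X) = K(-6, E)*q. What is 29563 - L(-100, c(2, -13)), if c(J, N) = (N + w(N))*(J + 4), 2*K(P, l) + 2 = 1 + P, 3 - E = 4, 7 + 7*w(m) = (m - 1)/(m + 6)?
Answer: 29213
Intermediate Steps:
w(m) = -1 + (-1 + m)/(7*(6 + m)) (w(m) = -1 + ((m - 1)/(m + 6))/7 = -1 + ((-1 + m)/(6 + m))/7 = -1 + (-1 + m)/(7*(6 + m)))
E = -1 (E = 3 - 1*4 = 3 - 4 = -1)
K(P, l) = -1/2 + P/2 (K(P, l) = -1 + (1 + P)/2 = -1 + (1/2 + P/2) = -1/2 + P/2)
c(J, N) = (4 + J)*(N + (-43 - 6*N)/(7*(6 + N))) (c(J, N) = (N + (-43 - 6*N)/(7*(6 + N)))*(J + 4) = (N + (-43 - 6*N)/(7*(6 + N)))*(4 + J) = (4 + J)*(N + (-43 - 6*N)/(7*(6 + N))))
L(q, X) = -7*q/2 (L(q, X) = (-1/2 + (1/2)*(-6))*q = (-1/2 - 3)*q = -7*q/2)
29563 - L(-100, c(2, -13)) = 29563 - (-7)*(-100)/2 = 29563 - 1*350 = 29563 - 350 = 29213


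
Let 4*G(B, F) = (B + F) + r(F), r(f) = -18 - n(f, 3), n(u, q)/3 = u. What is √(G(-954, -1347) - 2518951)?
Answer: I*√10074082/2 ≈ 1587.0*I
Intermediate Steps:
n(u, q) = 3*u
r(f) = -18 - 3*f
G(B, F) = -9/2 - F/2 + B/4 (G(B, F) = ((B + F) + (-18 - 3*F))/4 = (-18 + B - 2*F)/4 = -9/2 - F/2 + B/4)
√(G(-954, -1347) - 2518951) = √((-9/2 - ½*(-1347) + (¼)*(-954)) - 2518951) = √((-9/2 + 1347/2 - 477/2) - 2518951) = √(861/2 - 2518951) = √(-5037041/2) = I*√10074082/2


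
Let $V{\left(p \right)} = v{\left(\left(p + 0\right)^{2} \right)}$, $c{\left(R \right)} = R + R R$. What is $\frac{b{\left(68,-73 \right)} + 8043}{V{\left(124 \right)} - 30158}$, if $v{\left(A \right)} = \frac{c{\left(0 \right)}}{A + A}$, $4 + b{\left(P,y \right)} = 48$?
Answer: $- \frac{8087}{30158} \approx -0.26815$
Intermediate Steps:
$c{\left(R \right)} = R + R^{2}$
$b{\left(P,y \right)} = 44$ ($b{\left(P,y \right)} = -4 + 48 = 44$)
$v{\left(A \right)} = 0$ ($v{\left(A \right)} = \frac{0 \left(1 + 0\right)}{A + A} = \frac{0 \cdot 1}{2 A} = 0 \frac{1}{2 A} = 0$)
$V{\left(p \right)} = 0$
$\frac{b{\left(68,-73 \right)} + 8043}{V{\left(124 \right)} - 30158} = \frac{44 + 8043}{0 - 30158} = \frac{8087}{-30158} = 8087 \left(- \frac{1}{30158}\right) = - \frac{8087}{30158}$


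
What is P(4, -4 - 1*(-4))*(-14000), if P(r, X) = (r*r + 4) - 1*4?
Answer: -224000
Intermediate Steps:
P(r, X) = r² (P(r, X) = (r² + 4) - 4 = (4 + r²) - 4 = r²)
P(4, -4 - 1*(-4))*(-14000) = 4²*(-14000) = 16*(-14000) = -224000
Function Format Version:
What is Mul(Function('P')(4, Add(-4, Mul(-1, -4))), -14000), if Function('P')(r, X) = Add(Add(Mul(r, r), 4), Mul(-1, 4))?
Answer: -224000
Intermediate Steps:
Function('P')(r, X) = Pow(r, 2) (Function('P')(r, X) = Add(Add(Pow(r, 2), 4), -4) = Add(Add(4, Pow(r, 2)), -4) = Pow(r, 2))
Mul(Function('P')(4, Add(-4, Mul(-1, -4))), -14000) = Mul(Pow(4, 2), -14000) = Mul(16, -14000) = -224000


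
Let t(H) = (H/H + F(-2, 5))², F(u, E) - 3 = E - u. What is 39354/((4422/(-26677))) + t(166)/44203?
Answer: -7734395214752/32577611 ≈ -2.3741e+5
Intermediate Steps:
F(u, E) = 3 + E - u (F(u, E) = 3 + (E - u) = 3 + E - u)
t(H) = 121 (t(H) = (H/H + (3 + 5 - 1*(-2)))² = (1 + (3 + 5 + 2))² = (1 + 10)² = 11² = 121)
39354/((4422/(-26677))) + t(166)/44203 = 39354/((4422/(-26677))) + 121/44203 = 39354/((4422*(-1/26677))) + 121*(1/44203) = 39354/(-4422/26677) + 121/44203 = 39354*(-26677/4422) + 121/44203 = -174974443/737 + 121/44203 = -7734395214752/32577611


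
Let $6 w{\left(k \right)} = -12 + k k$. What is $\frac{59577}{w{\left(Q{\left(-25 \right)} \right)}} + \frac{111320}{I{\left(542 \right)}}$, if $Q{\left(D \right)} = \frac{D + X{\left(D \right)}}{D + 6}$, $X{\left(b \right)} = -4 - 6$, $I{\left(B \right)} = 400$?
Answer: $- \frac{1281791039}{31070} \approx -41255.0$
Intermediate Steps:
$X{\left(b \right)} = -10$ ($X{\left(b \right)} = -4 - 6 = -10$)
$Q{\left(D \right)} = \frac{-10 + D}{6 + D}$ ($Q{\left(D \right)} = \frac{D - 10}{D + 6} = \frac{-10 + D}{6 + D}$)
$w{\left(k \right)} = -2 + \frac{k^{2}}{6}$ ($w{\left(k \right)} = \frac{-12 + k k}{6} = \frac{-12 + k^{2}}{6} = -2 + \frac{k^{2}}{6}$)
$\frac{59577}{w{\left(Q{\left(-25 \right)} \right)}} + \frac{111320}{I{\left(542 \right)}} = \frac{59577}{-2 + \frac{\left(\frac{-10 - 25}{6 - 25}\right)^{2}}{6}} + \frac{111320}{400} = \frac{59577}{-2 + \frac{\left(\frac{1}{-19} \left(-35\right)\right)^{2}}{6}} + 111320 \cdot \frac{1}{400} = \frac{59577}{-2 + \frac{\left(\left(- \frac{1}{19}\right) \left(-35\right)\right)^{2}}{6}} + \frac{2783}{10} = \frac{59577}{-2 + \frac{\left(\frac{35}{19}\right)^{2}}{6}} + \frac{2783}{10} = \frac{59577}{-2 + \frac{1}{6} \cdot \frac{1225}{361}} + \frac{2783}{10} = \frac{59577}{-2 + \frac{1225}{2166}} + \frac{2783}{10} = \frac{59577}{- \frac{3107}{2166}} + \frac{2783}{10} = 59577 \left(- \frac{2166}{3107}\right) + \frac{2783}{10} = - \frac{129043782}{3107} + \frac{2783}{10} = - \frac{1281791039}{31070}$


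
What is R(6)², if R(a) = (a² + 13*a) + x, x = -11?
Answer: 10609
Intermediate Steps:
R(a) = -11 + a² + 13*a (R(a) = (a² + 13*a) - 11 = -11 + a² + 13*a)
R(6)² = (-11 + 6² + 13*6)² = (-11 + 36 + 78)² = 103² = 10609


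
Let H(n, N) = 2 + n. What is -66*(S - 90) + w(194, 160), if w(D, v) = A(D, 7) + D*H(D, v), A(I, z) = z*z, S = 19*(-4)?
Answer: 49029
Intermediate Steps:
S = -76
A(I, z) = z**2
w(D, v) = 49 + D*(2 + D) (w(D, v) = 7**2 + D*(2 + D) = 49 + D*(2 + D))
-66*(S - 90) + w(194, 160) = -66*(-76 - 90) + (49 + 194*(2 + 194)) = -66*(-166) + (49 + 194*196) = 10956 + (49 + 38024) = 10956 + 38073 = 49029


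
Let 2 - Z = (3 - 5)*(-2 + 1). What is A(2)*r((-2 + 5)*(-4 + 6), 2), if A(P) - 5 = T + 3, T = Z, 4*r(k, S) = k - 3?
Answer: 6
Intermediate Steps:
r(k, S) = -¾ + k/4 (r(k, S) = (k - 3)/4 = (-3 + k)/4 = -¾ + k/4)
Z = 0 (Z = 2 - (3 - 5)*(-2 + 1) = 2 - (-2)*(-1) = 2 - 1*2 = 2 - 2 = 0)
T = 0
A(P) = 8 (A(P) = 5 + (0 + 3) = 5 + 3 = 8)
A(2)*r((-2 + 5)*(-4 + 6), 2) = 8*(-¾ + ((-2 + 5)*(-4 + 6))/4) = 8*(-¾ + (3*2)/4) = 8*(-¾ + (¼)*6) = 8*(-¾ + 3/2) = 8*(¾) = 6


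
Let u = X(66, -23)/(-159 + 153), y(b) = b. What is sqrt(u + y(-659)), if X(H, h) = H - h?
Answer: I*sqrt(24258)/6 ≈ 25.958*I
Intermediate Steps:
u = -89/6 (u = (66 - 1*(-23))/(-159 + 153) = (66 + 23)/(-6) = -1/6*89 = -89/6 ≈ -14.833)
sqrt(u + y(-659)) = sqrt(-89/6 - 659) = sqrt(-4043/6) = I*sqrt(24258)/6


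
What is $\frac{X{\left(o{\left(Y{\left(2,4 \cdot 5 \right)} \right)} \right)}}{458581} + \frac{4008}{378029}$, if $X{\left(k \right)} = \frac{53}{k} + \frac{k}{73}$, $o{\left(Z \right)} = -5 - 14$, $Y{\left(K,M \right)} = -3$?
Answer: $\frac{2547696740106}{240446043669563} \approx 0.010596$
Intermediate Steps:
$o{\left(Z \right)} = -19$ ($o{\left(Z \right)} = -5 - 14 = -19$)
$X{\left(k \right)} = \frac{53}{k} + \frac{k}{73}$ ($X{\left(k \right)} = \frac{53}{k} + k \frac{1}{73} = \frac{53}{k} + \frac{k}{73}$)
$\frac{X{\left(o{\left(Y{\left(2,4 \cdot 5 \right)} \right)} \right)}}{458581} + \frac{4008}{378029} = \frac{\frac{53}{-19} + \frac{1}{73} \left(-19\right)}{458581} + \frac{4008}{378029} = \left(53 \left(- \frac{1}{19}\right) - \frac{19}{73}\right) \frac{1}{458581} + 4008 \cdot \frac{1}{378029} = \left(- \frac{53}{19} - \frac{19}{73}\right) \frac{1}{458581} + \frac{4008}{378029} = \left(- \frac{4230}{1387}\right) \frac{1}{458581} + \frac{4008}{378029} = - \frac{4230}{636051847} + \frac{4008}{378029} = \frac{2547696740106}{240446043669563}$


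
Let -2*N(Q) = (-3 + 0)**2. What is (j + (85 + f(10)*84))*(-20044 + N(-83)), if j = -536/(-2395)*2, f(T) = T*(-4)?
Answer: 314462847641/4790 ≈ 6.5650e+7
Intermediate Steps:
f(T) = -4*T
N(Q) = -9/2 (N(Q) = -(-3 + 0)**2/2 = -1/2*(-3)**2 = -1/2*9 = -9/2)
j = 1072/2395 (j = -536*(-1/2395)*2 = (536/2395)*2 = 1072/2395 ≈ 0.44760)
(j + (85 + f(10)*84))*(-20044 + N(-83)) = (1072/2395 + (85 - 4*10*84))*(-20044 - 9/2) = (1072/2395 + (85 - 40*84))*(-40097/2) = (1072/2395 + (85 - 3360))*(-40097/2) = (1072/2395 - 3275)*(-40097/2) = -7842553/2395*(-40097/2) = 314462847641/4790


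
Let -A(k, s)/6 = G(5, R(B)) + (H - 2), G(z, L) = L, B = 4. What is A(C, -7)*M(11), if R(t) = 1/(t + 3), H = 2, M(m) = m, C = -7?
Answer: -66/7 ≈ -9.4286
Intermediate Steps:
R(t) = 1/(3 + t)
A(k, s) = -6/7 (A(k, s) = -6*(1/(3 + 4) + (2 - 2)) = -6*(1/7 + 0) = -6*1/7 = -6/7)
A(C, -7)*M(11) = -6/7*11 = -66/7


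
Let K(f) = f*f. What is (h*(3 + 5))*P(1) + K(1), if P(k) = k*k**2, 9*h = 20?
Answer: 169/9 ≈ 18.778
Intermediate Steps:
h = 20/9 (h = (1/9)*20 = 20/9 ≈ 2.2222)
K(f) = f**2
P(k) = k**3
(h*(3 + 5))*P(1) + K(1) = (20*(3 + 5)/9)*1**3 + 1**2 = ((20/9)*8)*1 + 1 = (160/9)*1 + 1 = 160/9 + 1 = 169/9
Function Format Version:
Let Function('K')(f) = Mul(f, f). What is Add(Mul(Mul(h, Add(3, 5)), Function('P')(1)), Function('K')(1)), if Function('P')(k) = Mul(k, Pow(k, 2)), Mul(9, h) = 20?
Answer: Rational(169, 9) ≈ 18.778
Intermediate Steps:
h = Rational(20, 9) (h = Mul(Rational(1, 9), 20) = Rational(20, 9) ≈ 2.2222)
Function('K')(f) = Pow(f, 2)
Function('P')(k) = Pow(k, 3)
Add(Mul(Mul(h, Add(3, 5)), Function('P')(1)), Function('K')(1)) = Add(Mul(Mul(Rational(20, 9), Add(3, 5)), Pow(1, 3)), Pow(1, 2)) = Add(Mul(Mul(Rational(20, 9), 8), 1), 1) = Add(Mul(Rational(160, 9), 1), 1) = Add(Rational(160, 9), 1) = Rational(169, 9)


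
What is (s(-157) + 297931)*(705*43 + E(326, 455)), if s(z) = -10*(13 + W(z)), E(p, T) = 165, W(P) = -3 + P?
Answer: 9125742480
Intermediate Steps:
s(z) = -100 - 10*z (s(z) = -10*(13 + (-3 + z)) = -10*(10 + z) = -100 - 10*z)
(s(-157) + 297931)*(705*43 + E(326, 455)) = ((-100 - 10*(-157)) + 297931)*(705*43 + 165) = ((-100 + 1570) + 297931)*(30315 + 165) = (1470 + 297931)*30480 = 299401*30480 = 9125742480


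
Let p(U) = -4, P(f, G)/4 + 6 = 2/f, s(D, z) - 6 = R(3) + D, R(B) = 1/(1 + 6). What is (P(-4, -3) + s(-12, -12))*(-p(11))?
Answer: -892/7 ≈ -127.43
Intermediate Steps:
R(B) = 1/7
s(D, z) = 43/7 + D (s(D, z) = 6 + (1/7 + D) = 43/7 + D)
P(f, G) = -24 + 8/f (P(f, G) = -24 + 4*(2/f) = -24 + 8/f)
(P(-4, -3) + s(-12, -12))*(-p(11)) = ((-24 + 8/(-4)) + (43/7 - 12))*(-1*(-4)) = ((-24 + 8*(-1/4)) - 41/7)*4 = ((-24 - 2) - 41/7)*4 = (-26 - 41/7)*4 = -223/7*4 = -892/7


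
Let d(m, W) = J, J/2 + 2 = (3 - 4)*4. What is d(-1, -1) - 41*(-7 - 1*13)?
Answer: 808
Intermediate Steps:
J = -12 (J = -4 + 2*((3 - 4)*4) = -4 + 2*(-1*4) = -4 + 2*(-4) = -4 - 8 = -12)
d(m, W) = -12
d(-1, -1) - 41*(-7 - 1*13) = -12 - 41*(-7 - 1*13) = -12 - 41*(-7 - 13) = -12 - 41*(-20) = -12 + 820 = 808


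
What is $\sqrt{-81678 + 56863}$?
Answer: $i \sqrt{24815} \approx 157.53 i$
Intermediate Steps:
$\sqrt{-81678 + 56863} = \sqrt{-24815} = i \sqrt{24815}$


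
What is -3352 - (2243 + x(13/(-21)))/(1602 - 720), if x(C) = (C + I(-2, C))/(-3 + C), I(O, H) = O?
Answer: -24984643/7448 ≈ -3354.5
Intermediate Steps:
x(C) = (-2 + C)/(-3 + C) (x(C) = (C - 2)/(-3 + C) = (-2 + C)/(-3 + C))
-3352 - (2243 + x(13/(-21)))/(1602 - 720) = -3352 - (2243 + (-2 + 13/(-21))/(-3 + 13/(-21)))/(1602 - 720) = -3352 - (2243 + (-2 + 13*(-1/21))/(-3 + 13*(-1/21)))/882 = -3352 - (2243 + (-2 - 13/21)/(-3 - 13/21))/882 = -3352 - (2243 - 55/21/(-76/21))/882 = -3352 - (2243 - 21/76*(-55/21))/882 = -3352 - (2243 + 55/76)/882 = -3352 - 170523/(76*882) = -3352 - 1*18947/7448 = -3352 - 18947/7448 = -24984643/7448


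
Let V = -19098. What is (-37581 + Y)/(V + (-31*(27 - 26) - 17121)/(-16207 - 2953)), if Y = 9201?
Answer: 33985050/22868783 ≈ 1.4861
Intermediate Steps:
(-37581 + Y)/(V + (-31*(27 - 26) - 17121)/(-16207 - 2953)) = (-37581 + 9201)/(-19098 + (-31*(27 - 26) - 17121)/(-16207 - 2953)) = -28380/(-19098 + (-31*1 - 17121)/(-19160)) = -28380/(-19098 + (-31 - 17121)*(-1/19160)) = -28380/(-19098 - 17152*(-1/19160)) = -28380/(-19098 + 2144/2395) = -28380/(-45737566/2395) = -28380*(-2395/45737566) = 33985050/22868783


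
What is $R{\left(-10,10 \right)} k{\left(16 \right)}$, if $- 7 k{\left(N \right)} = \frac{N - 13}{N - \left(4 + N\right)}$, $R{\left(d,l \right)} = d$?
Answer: $- \frac{15}{14} \approx -1.0714$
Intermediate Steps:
$k{\left(N \right)} = - \frac{13}{28} + \frac{N}{28}$ ($k{\left(N \right)} = - \frac{\left(N - 13\right) \frac{1}{N - \left(4 + N\right)}}{7} = - \frac{\left(-13 + N\right) \frac{1}{-4}}{7} = - \frac{\left(-13 + N\right) \left(- \frac{1}{4}\right)}{7} = - \frac{\frac{13}{4} - \frac{N}{4}}{7} = - \frac{13}{28} + \frac{N}{28}$)
$R{\left(-10,10 \right)} k{\left(16 \right)} = - 10 \left(- \frac{13}{28} + \frac{1}{28} \cdot 16\right) = - 10 \left(- \frac{13}{28} + \frac{4}{7}\right) = \left(-10\right) \frac{3}{28} = - \frac{15}{14}$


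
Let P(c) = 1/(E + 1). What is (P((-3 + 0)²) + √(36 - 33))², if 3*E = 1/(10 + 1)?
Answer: 4557/1156 + 33*√3/17 ≈ 7.3043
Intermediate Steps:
E = 1/33 (E = 1/(3*(10 + 1)) = (⅓)/11 = (⅓)*(1/11) = 1/33 ≈ 0.030303)
P(c) = 33/34 (P(c) = 1/(1/33 + 1) = 1/(34/33) = 33/34)
(P((-3 + 0)²) + √(36 - 33))² = (33/34 + √(36 - 33))² = (33/34 + √3)²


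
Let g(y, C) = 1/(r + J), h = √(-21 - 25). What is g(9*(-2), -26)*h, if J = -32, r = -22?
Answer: -I*√46/54 ≈ -0.1256*I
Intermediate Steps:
h = I*√46 (h = √(-46) = I*√46 ≈ 6.7823*I)
g(y, C) = -1/54 (g(y, C) = 1/(-22 - 32) = 1/(-54) = -1/54)
g(9*(-2), -26)*h = -I*√46/54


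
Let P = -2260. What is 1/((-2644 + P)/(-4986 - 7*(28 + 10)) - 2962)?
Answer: -1313/3887880 ≈ -0.00033772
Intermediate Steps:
1/((-2644 + P)/(-4986 - 7*(28 + 10)) - 2962) = 1/((-2644 - 2260)/(-4986 - 7*(28 + 10)) - 2962) = 1/(-4904/(-4986 - 7*38) - 2962) = 1/(-4904/(-4986 - 266) - 2962) = 1/(-4904/(-5252) - 2962) = 1/(-4904*(-1/5252) - 2962) = 1/(1226/1313 - 2962) = 1/(-3887880/1313) = -1313/3887880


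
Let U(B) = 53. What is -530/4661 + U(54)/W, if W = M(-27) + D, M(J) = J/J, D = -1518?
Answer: -1051043/7070737 ≈ -0.14865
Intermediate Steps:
M(J) = 1
W = -1517 (W = 1 - 1518 = -1517)
-530/4661 + U(54)/W = -530/4661 + 53/(-1517) = -530*1/4661 + 53*(-1/1517) = -530/4661 - 53/1517 = -1051043/7070737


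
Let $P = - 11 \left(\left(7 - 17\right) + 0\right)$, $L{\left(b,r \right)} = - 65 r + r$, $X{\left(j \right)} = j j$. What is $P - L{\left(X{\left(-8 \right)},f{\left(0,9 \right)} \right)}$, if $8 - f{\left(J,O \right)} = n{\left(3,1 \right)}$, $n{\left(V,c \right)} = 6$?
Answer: $238$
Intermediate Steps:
$f{\left(J,O \right)} = 2$ ($f{\left(J,O \right)} = 8 - 6 = 2$)
$X{\left(j \right)} = j^{2}$
$L{\left(b,r \right)} = - 64 r$
$P = 110$ ($P = - 11 \left(-10 + 0\right) = \left(-11\right) \left(-10\right) = 110$)
$P - L{\left(X{\left(-8 \right)},f{\left(0,9 \right)} \right)} = 110 - \left(-64\right) 2 = 110 - -128 = 110 + 128 = 238$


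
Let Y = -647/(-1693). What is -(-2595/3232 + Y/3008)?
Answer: 412908143/514346944 ≈ 0.80278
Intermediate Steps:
Y = 647/1693 (Y = -647*(-1/1693) = 647/1693 ≈ 0.38216)
-(-2595/3232 + Y/3008) = -(-2595/3232 + (647/1693)/3008) = -(-2595*1/3232 + (647/1693)*(1/3008)) = -(-2595/3232 + 647/5092544) = -1*(-412908143/514346944) = 412908143/514346944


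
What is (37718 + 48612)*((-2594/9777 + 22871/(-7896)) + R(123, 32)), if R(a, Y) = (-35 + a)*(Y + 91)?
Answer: 12019437589698935/12866532 ≈ 9.3416e+8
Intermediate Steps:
R(a, Y) = (-35 + a)*(91 + Y)
(37718 + 48612)*((-2594/9777 + 22871/(-7896)) + R(123, 32)) = (37718 + 48612)*((-2594/9777 + 22871/(-7896)) + (-3185 - 35*32 + 91*123 + 32*123)) = 86330*((-2594*1/9777 + 22871*(-1/7896)) + (-3185 - 1120 + 11193 + 3936)) = 86330*((-2594/9777 - 22871/7896) + 10824) = 86330*(-81363997/25733064 + 10824) = 86330*(278453320739/25733064) = 12019437589698935/12866532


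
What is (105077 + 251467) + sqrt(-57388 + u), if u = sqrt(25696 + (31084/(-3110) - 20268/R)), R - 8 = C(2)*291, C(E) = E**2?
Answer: 356544 + sqrt(-11912889599776300 + 455615*sqrt(5328440228075135))/455615 ≈ 3.5654e+5 + 239.22*I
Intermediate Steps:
R = 1172 (R = 8 + 2**2*291 = 8 + 4*291 = 8 + 1164 = 1172)
u = sqrt(5328440228075135)/455615 (u = sqrt(25696 + (31084/(-3110) - 20268/1172)) = sqrt(25696 + (31084*(-1/3110) - 20268*1/1172)) = sqrt(25696 + (-15542/1555 - 5067/293)) = sqrt(25696 - 12432991/455615) = sqrt(11695050049/455615) = sqrt(5328440228075135)/455615 ≈ 160.21)
(105077 + 251467) + sqrt(-57388 + u) = (105077 + 251467) + sqrt(-57388 + sqrt(5328440228075135)/455615) = 356544 + sqrt(-57388 + sqrt(5328440228075135)/455615)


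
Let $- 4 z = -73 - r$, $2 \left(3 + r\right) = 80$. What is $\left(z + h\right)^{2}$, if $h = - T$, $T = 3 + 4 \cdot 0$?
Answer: $\frac{2401}{4} \approx 600.25$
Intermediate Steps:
$r = 37$ ($r = -3 + \frac{1}{2} \cdot 80 = -3 + 40 = 37$)
$T = 3$ ($T = 3 + 0 = 3$)
$h = -3$ ($h = \left(-1\right) 3 = -3$)
$z = \frac{55}{2}$ ($z = - \frac{-73 - 37}{4} = \left(- \frac{1}{4}\right) \left(-110\right) = \frac{55}{2} \approx 27.5$)
$\left(z + h\right)^{2} = \left(\frac{55}{2} - 3\right)^{2} = \left(\frac{49}{2}\right)^{2} = \frac{2401}{4}$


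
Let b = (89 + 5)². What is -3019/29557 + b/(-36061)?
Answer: -370033811/1065854977 ≈ -0.34717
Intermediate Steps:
b = 8836 (b = 94² = 8836)
-3019/29557 + b/(-36061) = -3019/29557 + 8836/(-36061) = -3019*1/29557 + 8836*(-1/36061) = -3019/29557 - 8836/36061 = -370033811/1065854977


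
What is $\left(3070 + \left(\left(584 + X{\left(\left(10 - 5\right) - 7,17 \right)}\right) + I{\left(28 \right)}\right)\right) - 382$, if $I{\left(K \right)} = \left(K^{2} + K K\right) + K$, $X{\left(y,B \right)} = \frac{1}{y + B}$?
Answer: $\frac{73021}{15} \approx 4868.1$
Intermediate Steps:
$X{\left(y,B \right)} = \frac{1}{B + y}$
$I{\left(K \right)} = K + 2 K^{2}$ ($I{\left(K \right)} = \left(K^{2} + K^{2}\right) + K = 2 K^{2} + K = K + 2 K^{2}$)
$\left(3070 + \left(\left(584 + X{\left(\left(10 - 5\right) - 7,17 \right)}\right) + I{\left(28 \right)}\right)\right) - 382 = \left(3070 + \left(\left(584 + \frac{1}{17 + \left(\left(10 - 5\right) - 7\right)}\right) + 28 \left(1 + 2 \cdot 28\right)\right)\right) - 382 = \left(3070 + \left(\left(584 + \frac{1}{17 + \left(5 - 7\right)}\right) + 28 \left(1 + 56\right)\right)\right) - 382 = \left(3070 + \left(\left(584 + \frac{1}{17 - 2}\right) + 28 \cdot 57\right)\right) - 382 = \left(3070 + \left(\left(584 + \frac{1}{15}\right) + 1596\right)\right) - 382 = \left(3070 + \left(\frac{8761}{15} + 1596\right)\right) - 382 = \left(3070 + \frac{32701}{15}\right) - 382 = \frac{78751}{15} - 382 = \frac{73021}{15}$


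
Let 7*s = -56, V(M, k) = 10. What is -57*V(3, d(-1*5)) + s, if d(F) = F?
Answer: -578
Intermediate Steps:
s = -8 (s = (⅐)*(-56) = -8)
-57*V(3, d(-1*5)) + s = -57*10 - 8 = -570 - 8 = -578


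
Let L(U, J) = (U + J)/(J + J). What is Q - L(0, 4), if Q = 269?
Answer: 537/2 ≈ 268.50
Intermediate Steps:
L(U, J) = (J + U)/(2*J) (L(U, J) = (J + U)/((2*J)) = (J + U)*(1/(2*J)) = (J + U)/(2*J))
Q - L(0, 4) = 269 - (4 + 0)/(2*4) = 269 - 4/(2*4) = 269 - 1*½ = 269 - ½ = 537/2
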